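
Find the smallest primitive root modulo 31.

3

φ(31) = 31 − 1 = 30 = 2 · 3 · 5.
Test candidates g = 2, 3, … against the prime factors q ∈ {2, 3, 5} of φ(31): g is a generator iff g^(30/q) ≢ 1 for every such q.
g = 2: 2^15 ≡ 1 — hits 1, so not a primitive root.
g = 3: 3^15 ≡ 30; 3^10 ≡ 25; 3^6 ≡ 16 — none is 1, so 3 is a primitive root.
The smallest primitive root modulo 31 is 3.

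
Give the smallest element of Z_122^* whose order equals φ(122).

7

φ(122) = φ(2)·φ(61) = 1·60 = 60 = 2^2 · 3 · 5.
g is a primitive root iff g^(60/q) ≢ 1 (mod 122) for each prime q ∈ {2, 3, 5}.
g = 2: gcd(2, 122) = 2 > 1, not a unit — skip.
g = 3: 3^30 ≡ 1 — hits 1, so not a primitive root.
g = 4: gcd(4, 122) = 2 > 1, not a unit — skip.
g = 5: 5^30 ≡ 1 — hits 1, so not a primitive root.
g = 6: gcd(6, 122) = 2 > 1, not a unit — skip.
g = 7: 7^30 ≡ 121; 7^20 ≡ 47; 7^12 ≡ 95 — none is 1, so 7 is a primitive root.
So 7 is the smallest generator of (Z/122Z)^×.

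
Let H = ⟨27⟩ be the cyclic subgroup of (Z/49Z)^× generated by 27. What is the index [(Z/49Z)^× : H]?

3

By Lagrange's theorem, ord_49(27) divides φ(49) = φ(7^2) = 7·(7−1) = 42 = 2 · 3 · 7.
Divisors of 42: 1, 2, 3, 6, 7, 14, 21, 42.
Test each divisor d:
27^1 ≡ 27 (mod 49)
27^2 ≡ 43 (mod 49)
27^3 ≡ 34 (mod 49)
27^6 ≡ 29 (mod 49)
27^7 ≡ 48 (mod 49)
27^14 ≡ 1 (mod 49) ✓
Thus |⟨27⟩| = ord(27) = 14.
Index = |(Z/49Z)^×| / |⟨27⟩| = 42 / 14 = 3.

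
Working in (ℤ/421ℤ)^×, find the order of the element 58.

Since 58 ∈ (Z/421Z)^×, its order divides φ(421) = 421 − 1 = 420 = 2^2 · 3 · 5 · 7.
Divisors of 420: 1, 2, 3, 4, 5, 6, 7, 10, 12, 14, 15, 20, 21, 28, 30, 35, 42, 60, 70, 84, 105, 140, 210, 420.
Check 58^d mod 421 for each divisor in increasing order:
58^1 ≡ 58 (mod 421)
58^2 ≡ 417 (mod 421)
58^3 ≡ 189 (mod 421)
58^4 ≡ 16 (mod 421)
58^5 ≡ 86 (mod 421)
58^6 ≡ 357 (mod 421)
58^7 ≡ 77 (mod 421)
58^10 ≡ 239 (mod 421)
58^12 ≡ 307 (mod 421)
58^14 ≡ 35 (mod 421)
58^15 ≡ 346 (mod 421)
58^20 ≡ 286 (mod 421)
58^21 ≡ 169 (mod 421)
58^28 ≡ 383 (mod 421)
58^30 ≡ 152 (mod 421)
58^35 ≡ 21 (mod 421)
58^42 ≡ 354 (mod 421)
58^60 ≡ 370 (mod 421)
58^70 ≡ 20 (mod 421)
58^84 ≡ 279 (mod 421)
58^105 ≡ 420 (mod 421)
58^140 ≡ 400 (mod 421)
58^210 ≡ 1 (mod 421) ✓
Hence ord(58) = 210.

210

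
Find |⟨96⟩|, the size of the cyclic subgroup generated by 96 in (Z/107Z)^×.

The order of 96 must divide φ(107) = 107 − 1 = 106 = 2 · 53.
Divisors of 106: 1, 2, 53, 106.
Compute 96^d (mod 107) for the divisors d until we hit 1:
96^1 ≡ 96 (mod 107)
96^2 ≡ 14 (mod 107)
96^53 ≡ 106 (mod 107)
96^106 ≡ 1 (mod 107) ✓
Therefore the multiplicative order of 96 modulo 107 is 106.

106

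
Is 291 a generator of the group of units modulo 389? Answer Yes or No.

Yes

φ(389) = 389 − 1 = 388 = 2^2 · 97.
An element g generates (Z/389Z)^× iff g^(388/q) ≢ 1 (mod 389) for each prime q ∈ {2, 97}.
291^194 ≡ 388 (mod 389)  [q = 2: ≢ 1 ✓]
291^4 ≡ 248 (mod 389)  [q = 97: ≢ 1 ✓]
Every test exponent gives a nontrivial residue, hence 291 generates the full group.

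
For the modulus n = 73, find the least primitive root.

5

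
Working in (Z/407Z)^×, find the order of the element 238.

90

The order of 238 must divide φ(407) = φ(11·37) = (11−1)·(37−1) = 10·36 = 360 = 2^3 · 3^2 · 5.
Divisors of 360: 1, 2, 3, 4, 5, 6, 8, 9, 10, 12, 15, 18, 20, 24, 30, 36, 40, 45, 60, 72, 90, 120, 180, 360.
Check 238^d mod 407 for each divisor in increasing order:
238^1 ≡ 238 (mod 407)
238^2 ≡ 71 (mod 407)
238^3 ≡ 211 (mod 407)
238^4 ≡ 157 (mod 407)
238^5 ≡ 329 (mod 407)
238^6 ≡ 158 (mod 407)
238^8 ≡ 229 (mod 407)
238^9 ≡ 371 (mod 407)
238^10 ≡ 386 (mod 407)
238^12 ≡ 137 (mod 407)
238^15 ≡ 10 (mod 407)
238^18 ≡ 75 (mod 407)
238^20 ≡ 34 (mod 407)
238^24 ≡ 47 (mod 407)
238^30 ≡ 100 (mod 407)
238^36 ≡ 334 (mod 407)
238^40 ≡ 342 (mod 407)
238^45 ≡ 186 (mod 407)
238^60 ≡ 232 (mod 407)
238^72 ≡ 38 (mod 407)
238^90 ≡ 1 (mod 407) ✓
Therefore the multiplicative order of 238 modulo 407 is 90.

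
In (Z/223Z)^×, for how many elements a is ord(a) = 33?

0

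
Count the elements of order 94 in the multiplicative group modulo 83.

φ(83) = 83 − 1 = 82 = 2 · 41.
(Z/83Z)^× is cyclic (|G| = 82); a cyclic group of order m has exactly φ(d) elements of each order d | m, and none otherwise.
94 does not divide 82, so no element of (Z/83Z)^× has order 94.

0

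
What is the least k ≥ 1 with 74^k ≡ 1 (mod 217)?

By Lagrange's theorem, ord_217(74) divides φ(217) = φ(7·31) = (7−1)·(31−1) = 6·30 = 180 = 2^2 · 3^2 · 5.
Divisors of 180: 1, 2, 3, 4, 5, 6, 9, 10, 12, 15, 18, 20, 30, 36, 45, 60, 90, 180.
Evaluate successive powers at the divisors of 180:
74^1 ≡ 74 (mod 217)
74^2 ≡ 51 (mod 217)
74^3 ≡ 85 (mod 217)
74^4 ≡ 214 (mod 217)
74^5 ≡ 212 (mod 217)
74^6 ≡ 64 (mod 217)
74^9 ≡ 15 (mod 217)
74^10 ≡ 25 (mod 217)
74^12 ≡ 190 (mod 217)
74^15 ≡ 92 (mod 217)
74^18 ≡ 8 (mod 217)
74^20 ≡ 191 (mod 217)
74^30 ≡ 1 (mod 217) ✓
Hence ord(74) = 30.

30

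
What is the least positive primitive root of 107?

2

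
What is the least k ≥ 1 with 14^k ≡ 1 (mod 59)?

58

By Lagrange's theorem, ord_59(14) divides φ(59) = 59 − 1 = 58 = 2 · 29.
Divisors of 58: 1, 2, 29, 58.
Evaluate successive powers at the divisors of 58:
14^1 ≡ 14 (mod 59)
14^2 ≡ 19 (mod 59)
14^29 ≡ 58 (mod 59)
14^58 ≡ 1 (mod 59) ✓
Therefore the multiplicative order of 14 modulo 59 is 58.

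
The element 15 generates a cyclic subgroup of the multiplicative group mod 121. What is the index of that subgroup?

2

ord(15) | φ(121) = φ(11^2) = 11·(11−1) = 110 = 2 · 5 · 11.
Divisors of 110: 1, 2, 5, 10, 11, 22, 55, 110.
Evaluate successive powers at the divisors of 110:
15^1 ≡ 15 (mod 121)
15^2 ≡ 104 (mod 121)
15^5 ≡ 100 (mod 121)
15^10 ≡ 78 (mod 121)
15^11 ≡ 81 (mod 121)
15^22 ≡ 27 (mod 121)
15^55 ≡ 1 (mod 121) ✓
Thus |⟨15⟩| = ord(15) = 55.
Index = |(Z/121Z)^×| / |⟨15⟩| = 110 / 55 = 2.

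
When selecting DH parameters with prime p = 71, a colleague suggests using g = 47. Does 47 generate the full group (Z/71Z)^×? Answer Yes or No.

Yes

φ(71) = 71 − 1 = 70 = 2 · 5 · 7.
Test 47^(70/q) mod 71 for each prime factor q of 70:
47^35 ≡ 70 (mod 71)  [q = 2: ≢ 1 ✓]
47^14 ≡ 25 (mod 71)  [q = 5: ≢ 1 ✓]
47^10 ≡ 37 (mod 71)  [q = 7: ≢ 1 ✓]
All checks pass, so 47 has order 70 and is a primitive root modulo 71.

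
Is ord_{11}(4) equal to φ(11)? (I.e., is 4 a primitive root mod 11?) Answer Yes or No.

No

φ(11) = 11 − 1 = 10 = 2 · 5.
Test 4^(10/q) mod 11 for each prime factor q of 10:
4^5 ≡ 1 (mod 11)  [q = 2: ≡ 1 ✗]
4^2 ≡ 5 (mod 11)  [q = 5: ≢ 1 ✓]
4^5 ≡ 1 shows ord(4) | 5, strictly less than φ(11); not a primitive root.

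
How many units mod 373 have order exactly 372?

φ(373) = 373 − 1 = 372 = 2^2 · 3 · 31.
Since (Z/373Z)^× is cyclic of order 372, the number of elements of order d is φ(d) when d | 372 and 0 otherwise.
372 = 2^2 · 3 · 31 divides 372, and φ(372) = 120.

120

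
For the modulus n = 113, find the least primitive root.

φ(113) = 113 − 1 = 112 = 2^4 · 7.
g is a primitive root iff g^(112/q) ≢ 1 (mod 113) for each prime q ∈ {2, 7}.
g = 2: 2^56 ≡ 1 — hits 1, so not a primitive root.
g = 3: 3^56 ≡ 112; 3^16 ≡ 49 — none is 1, so 3 is a primitive root.
So 3 is the smallest generator of (Z/113Z)^×.

3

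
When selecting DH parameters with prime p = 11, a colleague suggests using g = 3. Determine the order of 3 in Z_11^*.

5

By Lagrange's theorem, ord_11(3) divides φ(11) = 11 − 1 = 10 = 2 · 5.
Divisors of 10: 1, 2, 5, 10.
Test each divisor d:
3^1 ≡ 3
3^2 ≡ 9
3^5 ≡ 1
So ord_11(3) = 5.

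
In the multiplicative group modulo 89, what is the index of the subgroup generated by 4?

8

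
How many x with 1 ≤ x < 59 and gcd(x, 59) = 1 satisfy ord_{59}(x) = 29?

φ(59) = 59 − 1 = 58 = 2 · 29.
In a cyclic group of order 58, there are φ(d) elements of order d for each divisor d of 58, and zero for non-divisors.
29 | 58, and φ(29) = 29 − 1 = 28.

28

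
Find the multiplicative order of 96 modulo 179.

178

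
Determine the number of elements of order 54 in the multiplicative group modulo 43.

0

φ(43) = 43 − 1 = 42 = 2 · 3 · 7.
In a cyclic group of order 42, there are φ(d) elements of order d for each divisor d of 42, and zero for non-divisors.
54 does not divide 42, so no element of (Z/43Z)^× has order 54.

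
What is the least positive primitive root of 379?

φ(379) = 379 − 1 = 378 = 2 · 3^3 · 7.
Test candidates g = 2, 3, … against the prime factors q ∈ {2, 3, 7} of φ(379): g is a generator iff g^(378/q) ≢ 1 for every such q.
g = 2: 2^189 ≡ 378; 2^126 ≡ 327; 2^54 ≡ 125 — none is 1, so 2 is a primitive root.
The smallest primitive root modulo 379 is 2.

2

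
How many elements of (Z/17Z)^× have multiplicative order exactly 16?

φ(17) = 17 − 1 = 16 = 2^4.
Since (Z/17Z)^× is cyclic of order 16, the number of elements of order d is φ(d) when d | 16 and 0 otherwise.
16 = 2^4 divides 16, and φ(16) = 8.

8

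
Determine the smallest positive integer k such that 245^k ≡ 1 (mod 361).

Since 245 ∈ (Z/361Z)^×, its order divides φ(361) = φ(19^2) = 19·(19−1) = 342 = 2 · 3^2 · 19.
Divisors of 342: 1, 2, 3, 6, 9, 18, 19, 38, 57, 114, 171, 342.
Evaluate successive powers at the divisors of 342:
245^1 ≡ 245 (mod 361)
245^2 ≡ 99 (mod 361)
245^3 ≡ 68 (mod 361)
245^6 ≡ 292 (mod 361)
245^9 ≡ 1 (mod 361) ✓
The smallest such exponent is 9, so the order of 245 is 9.

9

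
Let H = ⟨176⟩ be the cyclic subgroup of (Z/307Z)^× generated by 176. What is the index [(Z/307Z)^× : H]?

ord(176) | φ(307) = 307 − 1 = 306 = 2 · 3^2 · 17.
Divisors of 306: 1, 2, 3, 6, 9, 17, 18, 34, 51, 102, 153, 306.
Check 176^d mod 307 for each divisor in increasing order:
176^1 ≡ 176 (mod 307)
176^2 ≡ 276 (mod 307)
176^3 ≡ 70 (mod 307)
176^6 ≡ 295 (mod 307)
176^9 ≡ 81 (mod 307)
176^17 ≡ 46 (mod 307)
176^18 ≡ 114 (mod 307)
176^34 ≡ 274 (mod 307)
176^51 ≡ 17 (mod 307)
176^102 ≡ 289 (mod 307)
176^153 ≡ 1 (mod 307) ✓
So ord_307(176) = 153, hence |⟨176⟩| = 153.
Index = |(Z/307Z)^×| / |⟨176⟩| = 306 / 153 = 2.

2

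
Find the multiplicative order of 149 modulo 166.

82

By Lagrange's theorem, ord_166(149) divides φ(166) = φ(2)·φ(83) = 1·82 = 82 = 2 · 41.
Divisors of 82: 1, 2, 41, 82.
Check 149^d mod 166 for each divisor in increasing order:
149^1 ≡ 149
149^2 ≡ 123
149^41 ≡ 165
149^82 ≡ 1
So ord_166(149) = 82.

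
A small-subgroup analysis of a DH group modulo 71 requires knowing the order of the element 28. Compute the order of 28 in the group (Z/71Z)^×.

ord(28) | φ(71) = 71 − 1 = 70 = 2 · 5 · 7.
Divisors of 70: 1, 2, 5, 7, 10, 14, 35, 70.
Compute 28^d (mod 71) for the divisors d until we hit 1:
28^1 ≡ 28 (mod 71)
28^2 ≡ 3 (mod 71)
28^5 ≡ 39 (mod 71)
28^7 ≡ 46 (mod 71)
28^10 ≡ 30 (mod 71)
28^14 ≡ 57 (mod 71)
28^35 ≡ 70 (mod 71)
28^70 ≡ 1 (mod 71) ✓
The smallest such exponent is 70, so the order of 28 is 70.

70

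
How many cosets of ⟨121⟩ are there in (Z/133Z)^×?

ord(121) | φ(133) = φ(7·19) = (7−1)·(19−1) = 6·18 = 108 = 2^2 · 3^3.
Divisors of 108: 1, 2, 3, 4, 6, 9, 12, 18, 27, 36, 54, 108.
Evaluate successive powers at the divisors of 108:
121^1 ≡ 121 (mod 133)
121^2 ≡ 11 (mod 133)
121^3 ≡ 1 (mod 133) ✓
The order of 121 is 3, so the subgroup it generates has 3 elements.
The index is φ(133) / ord(121) = 108 / 3 = 36.

36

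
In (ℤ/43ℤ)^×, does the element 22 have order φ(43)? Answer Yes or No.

No

φ(43) = 43 − 1 = 42 = 2 · 3 · 7.
An element g generates (Z/43Z)^× iff g^(42/q) ≢ 1 (mod 43) for each prime q ∈ {2, 3, 7}.
22^21 ≡ 42 (mod 43)  [q = 2: ≢ 1 ✓]
22^14 ≡ 1 (mod 43)  [q = 3: ≡ 1 ✗]
22^6 ≡ 41 (mod 43)  [q = 7: ≢ 1 ✓]
Since 22^14 ≡ 1, the order of 22 divides 14 < 42, so 22 is not a primitive root.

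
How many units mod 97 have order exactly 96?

32

φ(97) = 97 − 1 = 96 = 2^5 · 3.
(Z/97Z)^× is cyclic (|G| = 96); a cyclic group of order m has exactly φ(d) elements of each order d | m, and none otherwise.
96 = 2^5 · 3 divides 96, and φ(96) = 32.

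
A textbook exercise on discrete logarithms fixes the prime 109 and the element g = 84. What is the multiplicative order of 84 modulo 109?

54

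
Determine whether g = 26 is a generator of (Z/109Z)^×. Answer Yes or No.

φ(109) = 109 − 1 = 108 = 2^2 · 3^3.
Test 26^(108/q) mod 109 for each prime factor q of 108:
26^54 ≡ 1 (mod 109)  [q = 2: ≡ 1 ✗]
26^36 ≡ 63 (mod 109)  [q = 3: ≢ 1 ✓]
The check at q = 2 fails, so 26 generates a proper subgroup.

No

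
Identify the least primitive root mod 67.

φ(67) = 67 − 1 = 66 = 2 · 3 · 11.
Test candidates g = 2, 3, … against the prime factors q ∈ {2, 3, 11} of φ(67): g is a generator iff g^(66/q) ≢ 1 for every such q.
g = 2: 2^33 ≡ 66; 2^22 ≡ 37; 2^6 ≡ 64 — none is 1, so 2 is a primitive root.
The smallest primitive root modulo 67 is 2.

2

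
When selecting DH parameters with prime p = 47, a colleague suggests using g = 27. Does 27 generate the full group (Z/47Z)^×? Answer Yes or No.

No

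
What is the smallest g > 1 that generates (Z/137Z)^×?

3

φ(137) = 137 − 1 = 136 = 2^3 · 17.
Test candidates g = 2, 3, … against the prime factors q ∈ {2, 17} of φ(137): g is a generator iff g^(136/q) ≢ 1 for every such q.
g = 2: 2^68 ≡ 1 — hits 1, so not a primitive root.
g = 3: 3^68 ≡ 136; 3^8 ≡ 122 — none is 1, so 3 is a primitive root.
The smallest primitive root modulo 137 is 3.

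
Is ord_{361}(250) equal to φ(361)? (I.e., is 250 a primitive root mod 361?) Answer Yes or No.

φ(361) = φ(19^2) = 19·(19−1) = 342 = 2 · 3^2 · 19.
It suffices to check that the order of 250 is not a proper divisor of 342: compute 250^(342/q) for q ∈ {2, 3, 19}.
250^171 ≡ 360 (mod 361)  [q = 2: ≢ 1 ✓]
250^114 ≡ 292 (mod 361)  [q = 3: ≢ 1 ✓]
250^18 ≡ 20 (mod 361)  [q = 19: ≢ 1 ✓]
Every test exponent gives a nontrivial residue, hence 250 generates the full group.

Yes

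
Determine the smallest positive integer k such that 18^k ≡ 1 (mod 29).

By Lagrange's theorem, ord_29(18) divides φ(29) = 29 − 1 = 28 = 2^2 · 7.
Divisors of 28: 1, 2, 4, 7, 14, 28.
Evaluate successive powers at the divisors of 28:
18^1 ≡ 18
18^2 ≡ 5
18^4 ≡ 25
18^7 ≡ 17
18^14 ≡ 28
18^28 ≡ 1
Hence ord(18) = 28.

28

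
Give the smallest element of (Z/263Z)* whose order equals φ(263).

5

φ(263) = 263 − 1 = 262 = 2 · 131.
g is a primitive root iff g^(262/q) ≢ 1 (mod 263) for each prime q ∈ {2, 131}.
g = 2: 2^131 ≡ 1 — hits 1, so not a primitive root.
g = 3: 3^131 ≡ 1 — hits 1, so not a primitive root.
g = 4: 4^131 ≡ 1 — hits 1, so not a primitive root.
g = 5: 5^131 ≡ 262; 5^2 ≡ 25 — none is 1, so 5 is a primitive root.
The smallest primitive root modulo 263 is 5.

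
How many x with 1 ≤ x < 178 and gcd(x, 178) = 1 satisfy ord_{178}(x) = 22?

10

φ(178) = φ(2)·φ(89) = 1·88 = 88 = 2^3 · 11.
Since (Z/178Z)^× is cyclic of order 88, the number of elements of order d is φ(d) when d | 88 and 0 otherwise.
22 = 2 · 11 divides 88, and φ(22) = 10.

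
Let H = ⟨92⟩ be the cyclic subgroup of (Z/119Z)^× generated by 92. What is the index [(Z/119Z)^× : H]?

ord(92) | φ(119) = φ(7·17) = (7−1)·(17−1) = 6·16 = 96 = 2^5 · 3.
Divisors of 96: 1, 2, 3, 4, 6, 8, 12, 16, 24, 32, 48, 96.
Compute 92^d (mod 119) for the divisors d until we hit 1:
92^1 ≡ 92
92^2 ≡ 15
92^3 ≡ 71
92^4 ≡ 106
92^6 ≡ 43
92^8 ≡ 50
92^12 ≡ 64
92^16 ≡ 1
The order of 92 is 16, so the subgroup it generates has 16 elements.
The index is φ(119) / ord(92) = 96 / 16 = 6.

6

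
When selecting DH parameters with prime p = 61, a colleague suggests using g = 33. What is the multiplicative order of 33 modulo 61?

Since 33 ∈ (Z/61Z)^×, its order divides φ(61) = 61 − 1 = 60 = 2^2 · 3 · 5.
Divisors of 60: 1, 2, 3, 4, 5, 6, 10, 12, 15, 20, 30, 60.
Evaluate successive powers at the divisors of 60:
33^1 ≡ 33 (mod 61)
33^2 ≡ 52 (mod 61)
33^3 ≡ 8 (mod 61)
33^4 ≡ 20 (mod 61)
33^5 ≡ 50 (mod 61)
33^6 ≡ 3 (mod 61)
33^10 ≡ 60 (mod 61)
33^12 ≡ 9 (mod 61)
33^15 ≡ 11 (mod 61)
33^20 ≡ 1 (mod 61) ✓
Hence ord(33) = 20.

20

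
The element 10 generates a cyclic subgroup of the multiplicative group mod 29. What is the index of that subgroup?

1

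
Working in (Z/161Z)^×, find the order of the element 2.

The order of 2 must divide φ(161) = φ(7·23) = (7−1)·(23−1) = 6·22 = 132 = 2^2 · 3 · 11.
Divisors of 132: 1, 2, 3, 4, 6, 11, 12, 22, 33, 44, 66, 132.
Evaluate successive powers at the divisors of 132:
2^1 ≡ 2
2^2 ≡ 4
2^3 ≡ 8
2^4 ≡ 16
2^6 ≡ 64
2^11 ≡ 116
2^12 ≡ 71
2^22 ≡ 93
2^33 ≡ 1
Therefore the multiplicative order of 2 modulo 161 is 33.

33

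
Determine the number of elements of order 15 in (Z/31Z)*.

φ(31) = 31 − 1 = 30 = 2 · 3 · 5.
Since (Z/31Z)^× is cyclic of order 30, the number of elements of order d is φ(d) when d | 30 and 0 otherwise.
15 = 3 · 5 divides 30, and φ(15) = 8.

8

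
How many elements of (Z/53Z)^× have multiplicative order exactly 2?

φ(53) = 53 − 1 = 52 = 2^2 · 13.
(Z/53Z)^× is cyclic (|G| = 52); a cyclic group of order m has exactly φ(d) elements of each order d | m, and none otherwise.
2 | 52, and φ(2) = 2 − 1 = 1.

1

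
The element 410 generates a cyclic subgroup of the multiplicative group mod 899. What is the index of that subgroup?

4

Since 410 ∈ (Z/899Z)^×, its order divides φ(899) = φ(29·31) = (29−1)·(31−1) = 28·30 = 840 = 2^3 · 3 · 5 · 7.
Divisors of 840: 1, 2, 3, 4, 5, 6, 7, 8, 10, 12, 14, 15, 20, 21, 24, 28, 30, 35, 40, 42, 56, 60, 70, 84, 105, 120, 140, 168, 210, 280, 420, 840.
Evaluate successive powers at the divisors of 840:
410^1 ≡ 410
410^2 ≡ 886
410^3 ≡ 64
410^4 ≡ 169
410^5 ≡ 67
410^6 ≡ 500
410^7 ≡ 28
410^8 ≡ 692
410^10 ≡ 893
410^12 ≡ 78
410^14 ≡ 784
410^15 ≡ 497
410^20 ≡ 36
410^21 ≡ 376
410^24 ≡ 690
410^28 ≡ 639
410^30 ≡ 683
410^35 ≡ 811
410^40 ≡ 397
410^42 ≡ 233
410^56 ≡ 175
410^60 ≡ 807
410^70 ≡ 552
410^84 ≡ 349
410^105 ≡ 869
410^120 ≡ 373
410^140 ≡ 842
410^168 ≡ 436
410^210 ≡ 1
The order of 410 is 210, so the subgroup it generates has 210 elements.
[(Z/899Z)^× : ⟨410⟩] = 840/210 = 4.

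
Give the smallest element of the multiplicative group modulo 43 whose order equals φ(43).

3

φ(43) = 43 − 1 = 42 = 2 · 3 · 7.
Test candidates g = 2, 3, … against the prime factors q ∈ {2, 3, 7} of φ(43): g is a generator iff g^(42/q) ≢ 1 for every such q.
g = 2: 2^21 ≡ 42; 2^14 ≡ 1 — hits 1, so not a primitive root.
g = 3: 3^21 ≡ 42; 3^14 ≡ 36; 3^6 ≡ 41 — none is 1, so 3 is a primitive root.
Hence the least primitive root of 43 is 3.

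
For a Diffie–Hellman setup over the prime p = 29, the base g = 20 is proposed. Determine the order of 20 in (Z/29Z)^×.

7

ord(20) | φ(29) = 29 − 1 = 28 = 2^2 · 7.
Divisors of 28: 1, 2, 4, 7, 14, 28.
Compute 20^d (mod 29) for the divisors d until we hit 1:
20^1 ≡ 20 (mod 29)
20^2 ≡ 23 (mod 29)
20^4 ≡ 7 (mod 29)
20^7 ≡ 1 (mod 29) ✓
The smallest such exponent is 7, so the order of 20 is 7.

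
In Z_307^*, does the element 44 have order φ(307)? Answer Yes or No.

No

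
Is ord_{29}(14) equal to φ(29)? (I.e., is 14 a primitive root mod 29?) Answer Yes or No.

φ(29) = 29 − 1 = 28 = 2^2 · 7.
Test 14^(28/q) mod 29 for each prime factor q of 28:
14^14 ≡ 28 (mod 29)  [q = 2: ≢ 1 ✓]
14^4 ≡ 20 (mod 29)  [q = 7: ≢ 1 ✓]
Every test exponent gives a nontrivial residue, hence 14 generates the full group.

Yes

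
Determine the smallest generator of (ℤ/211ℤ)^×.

2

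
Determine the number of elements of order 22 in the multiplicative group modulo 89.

φ(89) = 89 − 1 = 88 = 2^3 · 11.
Since (Z/89Z)^× is cyclic of order 88, the number of elements of order d is φ(d) when d | 88 and 0 otherwise.
22 = 2 · 11 divides 88, and φ(22) = 10.

10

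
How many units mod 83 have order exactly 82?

φ(83) = 83 − 1 = 82 = 2 · 41.
(Z/83Z)^× is cyclic (|G| = 82); a cyclic group of order m has exactly φ(d) elements of each order d | m, and none otherwise.
82 = 2 · 41 divides 82, and φ(82) = 40.

40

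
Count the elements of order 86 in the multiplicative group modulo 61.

0

φ(61) = 61 − 1 = 60 = 2^2 · 3 · 5.
In a cyclic group of order 60, there are φ(d) elements of order d for each divisor d of 60, and zero for non-divisors.
86 does not divide 60, so no element of (Z/61Z)^× has order 86.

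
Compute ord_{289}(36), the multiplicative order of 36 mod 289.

The order of 36 must divide φ(289) = φ(17^2) = 17·(17−1) = 272 = 2^4 · 17.
Divisors of 272: 1, 2, 4, 8, 16, 17, 34, 68, 136, 272.
Compute 36^d (mod 289) for the divisors d until we hit 1:
36^1 ≡ 36 (mod 289)
36^2 ≡ 140 (mod 289)
36^4 ≡ 237 (mod 289)
36^8 ≡ 103 (mod 289)
36^16 ≡ 205 (mod 289)
36^17 ≡ 155 (mod 289)
36^34 ≡ 38 (mod 289)
36^68 ≡ 288 (mod 289)
36^136 ≡ 1 (mod 289) ✓
So ord_289(36) = 136.

136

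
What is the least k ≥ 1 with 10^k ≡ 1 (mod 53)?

The order of 10 must divide φ(53) = 53 − 1 = 52 = 2^2 · 13.
Divisors of 52: 1, 2, 4, 13, 26, 52.
Test each divisor d:
10^1 ≡ 10
10^2 ≡ 47
10^4 ≡ 36
10^13 ≡ 1
The smallest such exponent is 13, so the order of 10 is 13.

13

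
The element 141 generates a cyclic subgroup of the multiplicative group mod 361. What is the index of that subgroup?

The order of 141 must divide φ(361) = φ(19^2) = 19·(19−1) = 342 = 2 · 3^2 · 19.
Divisors of 342: 1, 2, 3, 6, 9, 18, 19, 38, 57, 114, 171, 342.
Compute 141^d (mod 361) for the divisors d until we hit 1:
141^1 ≡ 141 (mod 361)
141^2 ≡ 26 (mod 361)
141^3 ≡ 56 (mod 361)
141^6 ≡ 248 (mod 361)
141^9 ≡ 170 (mod 361)
141^18 ≡ 20 (mod 361)
141^19 ≡ 293 (mod 361)
141^38 ≡ 292 (mod 361)
141^57 ≡ 360 (mod 361)
141^114 ≡ 1 (mod 361) ✓
The order of 141 is 114, so the subgroup it generates has 114 elements.
[(Z/361Z)^× : ⟨141⟩] = 342/114 = 3.

3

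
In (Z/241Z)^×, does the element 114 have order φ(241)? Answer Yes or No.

φ(241) = 241 − 1 = 240 = 2^4 · 3 · 5.
An element g generates (Z/241Z)^× iff g^(240/q) ≢ 1 (mod 241) for each prime q ∈ {2, 3, 5}.
114^120 ≡ 240 (mod 241)  [q = 2: ≢ 1 ✓]
114^80 ≡ 15 (mod 241)  [q = 3: ≢ 1 ✓]
114^48 ≡ 87 (mod 241)  [q = 5: ≢ 1 ✓]
All checks pass, so 114 has order 240 and is a primitive root modulo 241.

Yes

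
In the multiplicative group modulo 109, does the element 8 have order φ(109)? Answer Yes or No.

φ(109) = 109 − 1 = 108 = 2^2 · 3^3.
8 is a primitive root mod 109 iff 8^(φ(109)/q) ≢ 1 for every prime q | φ(109), i.e. q ∈ {2, 3}.
8^54 ≡ 108 (mod 109)  [q = 2: ≢ 1 ✓]
8^36 ≡ 1 (mod 109)  [q = 3: ≡ 1 ✗]
The check at q = 3 fails, so 8 generates a proper subgroup.

No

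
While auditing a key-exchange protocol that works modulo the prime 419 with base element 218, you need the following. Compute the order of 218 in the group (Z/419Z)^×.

209

The order of 218 must divide φ(419) = 419 − 1 = 418 = 2 · 11 · 19.
Divisors of 418: 1, 2, 11, 19, 22, 38, 209, 418.
Check 218^d mod 419 for each divisor in increasing order:
218^1 ≡ 218 (mod 419)
218^2 ≡ 177 (mod 419)
218^11 ≡ 343 (mod 419)
218^19 ≡ 152 (mod 419)
218^22 ≡ 329 (mod 419)
218^38 ≡ 59 (mod 419)
218^209 ≡ 1 (mod 419) ✓
Hence ord(218) = 209.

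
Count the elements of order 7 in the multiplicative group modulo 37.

0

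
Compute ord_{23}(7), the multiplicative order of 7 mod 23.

22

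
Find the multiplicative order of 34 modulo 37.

9

ord(34) | φ(37) = 37 − 1 = 36 = 2^2 · 3^2.
Divisors of 36: 1, 2, 3, 4, 6, 9, 12, 18, 36.
Check 34^d mod 37 for each divisor in increasing order:
34^1 ≡ 34
34^2 ≡ 9
34^3 ≡ 10
34^4 ≡ 7
34^6 ≡ 26
34^9 ≡ 1
Hence ord(34) = 9.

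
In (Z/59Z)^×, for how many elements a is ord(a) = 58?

28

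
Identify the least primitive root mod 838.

φ(838) = φ(2)·φ(419) = 1·418 = 418 = 2 · 11 · 19.
Test candidates g = 2, 3, … against the prime factors q ∈ {2, 11, 19} of φ(838): g is a generator iff g^(418/q) ≢ 1 for every such q.
g = 2: gcd(2, 838) = 2 > 1, not a unit — skip.
g = 3: 3^209 ≡ 1 — hits 1, so not a primitive root.
g = 4: gcd(4, 838) = 2 > 1, not a unit — skip.
g = 5: 5^209 ≡ 1 — hits 1, so not a primitive root.
g = 6: gcd(6, 838) = 2 > 1, not a unit — skip.
g = 7: 7^209 ≡ 1 — hits 1, so not a primitive root.
g = 8: gcd(8, 838) = 2 > 1, not a unit — skip.
g = 9: 9^209 ≡ 1 — hits 1, so not a primitive root.
g = 10: gcd(10, 838) = 2 > 1, not a unit — skip.
g = 11: 11^209 ≡ 837; 11^38 ≡ 753; 11^22 ≡ 7 — none is 1, so 11 is a primitive root.
Hence the least primitive root of 838 is 11.

11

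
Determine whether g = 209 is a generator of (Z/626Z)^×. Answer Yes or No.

φ(626) = φ(2)·φ(313) = 1·312 = 312 = 2^3 · 3 · 13.
It suffices to check that the order of 209 is not a proper divisor of 312: compute 209^(312/q) for q ∈ {2, 3, 13}.
209^156 ≡ 1 (mod 626)  [q = 2: ≡ 1 ✗]
209^104 ≡ 527 (mod 626)  [q = 3: ≢ 1 ✓]
209^24 ≡ 361 (mod 626)  [q = 13: ≢ 1 ✓]
209^156 ≡ 1 shows ord(209) | 156, strictly less than φ(626); not a primitive root.

No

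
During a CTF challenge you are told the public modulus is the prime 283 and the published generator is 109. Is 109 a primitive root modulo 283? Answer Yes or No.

φ(283) = 283 − 1 = 282 = 2 · 3 · 47.
109 is a primitive root mod 283 iff 109^(φ(283)/q) ≢ 1 for every prime q | φ(283), i.e. q ∈ {2, 3, 47}.
109^141 ≡ 282 (mod 283)  [q = 2: ≢ 1 ✓]
109^94 ≡ 238 (mod 283)  [q = 3: ≢ 1 ✓]
109^6 ≡ 158 (mod 283)  [q = 47: ≢ 1 ✓]
All checks pass, so 109 has order 282 and is a primitive root modulo 283.

Yes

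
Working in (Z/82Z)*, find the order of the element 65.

40

ord(65) | φ(82) = φ(2)·φ(41) = 1·40 = 40 = 2^3 · 5.
Divisors of 40: 1, 2, 4, 5, 8, 10, 20, 40.
Compute 65^d (mod 82) for the divisors d until we hit 1:
65^1 ≡ 65 (mod 82)
65^2 ≡ 43 (mod 82)
65^4 ≡ 45 (mod 82)
65^5 ≡ 55 (mod 82)
65^8 ≡ 57 (mod 82)
65^10 ≡ 73 (mod 82)
65^20 ≡ 81 (mod 82)
65^40 ≡ 1 (mod 82) ✓
So ord_82(65) = 40.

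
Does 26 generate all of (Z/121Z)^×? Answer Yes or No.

φ(121) = φ(11^2) = 11·(11−1) = 110 = 2 · 5 · 11.
Test 26^(110/q) mod 121 for each prime factor q of 110:
26^55 ≡ 1 (mod 121)  [q = 2: ≡ 1 ✗]
26^22 ≡ 27 (mod 121)  [q = 5: ≢ 1 ✓]
26^10 ≡ 45 (mod 121)  [q = 11: ≢ 1 ✓]
Since 26^55 ≡ 1, the order of 26 divides 55 < 110, so 26 is not a primitive root.

No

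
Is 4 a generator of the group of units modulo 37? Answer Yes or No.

φ(37) = 37 − 1 = 36 = 2^2 · 3^2.
It suffices to check that the order of 4 is not a proper divisor of 36: compute 4^(36/q) for q ∈ {2, 3}.
4^18 ≡ 1 (mod 37)  [q = 2: ≡ 1 ✗]
4^12 ≡ 10 (mod 37)  [q = 3: ≢ 1 ✓]
4^18 ≡ 1 shows ord(4) | 18, strictly less than φ(37); not a primitive root.

No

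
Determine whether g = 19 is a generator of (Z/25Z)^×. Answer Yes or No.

No

φ(25) = φ(5^2) = 5·(5−1) = 20 = 2^2 · 5.
An element g generates (Z/25Z)^× iff g^(20/q) ≢ 1 (mod 25) for each prime q ∈ {2, 5}.
19^10 ≡ 1 (mod 25)  [q = 2: ≡ 1 ✗]
19^4 ≡ 21 (mod 25)  [q = 5: ≢ 1 ✓]
19^10 ≡ 1 shows ord(19) | 10, strictly less than φ(25); not a primitive root.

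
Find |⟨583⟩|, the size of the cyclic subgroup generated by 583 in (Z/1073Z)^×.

252

The order of 583 must divide φ(1073) = φ(29·37) = (29−1)·(37−1) = 28·36 = 1008 = 2^4 · 3^2 · 7.
Divisors of 1008: 1, 2, 3, 4, 6, 7, 8, 9, 12, 14, 16, 18, 21, 24, 28, 36, 42, 48, 56, 63, 72, 84, 112, 126, 144, 168, 252, 336, 504, 1008.
Compute 583^d (mod 1073) for the divisors d until we hit 1:
583^1 ≡ 583 (mod 1073)
583^2 ≡ 821 (mod 1073)
583^3 ≡ 85 (mod 1073)
583^4 ≡ 197 (mod 1073)
583^6 ≡ 787 (mod 1073)
583^7 ≡ 650 (mod 1073)
583^8 ≡ 181 (mod 1073)
583^9 ≡ 369 (mod 1073)
583^12 ≡ 248 (mod 1073)
583^14 ≡ 811 (mod 1073)
583^16 ≡ 571 (mod 1073)
583^18 ≡ 963 (mod 1073)
583^21 ≡ 307 (mod 1073)
583^24 ≡ 343 (mod 1073)
583^28 ≡ 1045 (mod 1073)
583^36 ≡ 297 (mod 1073)
583^42 ≡ 898 (mod 1073)
583^48 ≡ 692 (mod 1073)
583^56 ≡ 784 (mod 1073)
583^63 ≡ 998 (mod 1073)
583^72 ≡ 223 (mod 1073)
583^84 ≡ 581 (mod 1073)
583^112 ≡ 900 (mod 1073)
583^126 ≡ 260 (mod 1073)
583^144 ≡ 371 (mod 1073)
583^168 ≡ 639 (mod 1073)
583^252 ≡ 1 (mod 1073) ✓
The smallest such exponent is 252, so the order of 583 is 252.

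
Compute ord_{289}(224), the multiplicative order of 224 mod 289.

16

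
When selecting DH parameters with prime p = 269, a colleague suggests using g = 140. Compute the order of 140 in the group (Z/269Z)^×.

268

The order of 140 must divide φ(269) = 269 − 1 = 268 = 2^2 · 67.
Divisors of 268: 1, 2, 4, 67, 134, 268.
Test each divisor d:
140^1 ≡ 140
140^2 ≡ 232
140^4 ≡ 24
140^67 ≡ 187
140^134 ≡ 268
140^268 ≡ 1
The smallest such exponent is 268, so the order of 140 is 268.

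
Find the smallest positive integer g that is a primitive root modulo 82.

φ(82) = φ(2)·φ(41) = 1·40 = 40 = 2^3 · 5.
Test candidates g = 2, 3, … against the prime factors q ∈ {2, 5} of φ(82): g is a generator iff g^(40/q) ≢ 1 for every such q.
g = 2: gcd(2, 82) = 2 > 1, not a unit — skip.
g = 3: 3^20 ≡ 81; 3^8 ≡ 1 — hits 1, so not a primitive root.
g = 4: gcd(4, 82) = 2 > 1, not a unit — skip.
g = 5: 5^20 ≡ 1 — hits 1, so not a primitive root.
g = 6: gcd(6, 82) = 2 > 1, not a unit — skip.
g = 7: 7^20 ≡ 81; 7^8 ≡ 37 — none is 1, so 7 is a primitive root.
So 7 is the smallest generator of (Z/82Z)^×.

7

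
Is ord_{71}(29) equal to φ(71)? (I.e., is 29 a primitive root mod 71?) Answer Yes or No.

φ(71) = 71 − 1 = 70 = 2 · 5 · 7.
Test 29^(70/q) mod 71 for each prime factor q of 70:
29^35 ≡ 1 (mod 71)  [q = 2: ≡ 1 ✗]
29^14 ≡ 57 (mod 71)  [q = 5: ≢ 1 ✓]
29^10 ≡ 48 (mod 71)  [q = 7: ≢ 1 ✓]
29^35 ≡ 1 shows ord(29) | 35, strictly less than φ(71); not a primitive root.

No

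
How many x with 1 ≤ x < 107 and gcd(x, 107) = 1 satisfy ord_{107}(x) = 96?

0

φ(107) = 107 − 1 = 106 = 2 · 53.
(Z/107Z)^× is cyclic (|G| = 106); a cyclic group of order m has exactly φ(d) elements of each order d | m, and none otherwise.
Since 96 ∤ 106, the count is 0.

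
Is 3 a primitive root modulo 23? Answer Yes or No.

No

φ(23) = 23 − 1 = 22 = 2 · 11.
An element g generates (Z/23Z)^× iff g^(22/q) ≢ 1 (mod 23) for each prime q ∈ {2, 11}.
3^11 ≡ 1 (mod 23)  [q = 2: ≡ 1 ✗]
3^2 ≡ 9 (mod 23)  [q = 11: ≢ 1 ✓]
Since 3^11 ≡ 1, the order of 3 divides 11 < 22, so 3 is not a primitive root.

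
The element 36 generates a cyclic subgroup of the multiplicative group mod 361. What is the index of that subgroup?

By Lagrange's theorem, ord_361(36) divides φ(361) = φ(19^2) = 19·(19−1) = 342 = 2 · 3^2 · 19.
Divisors of 342: 1, 2, 3, 6, 9, 18, 19, 38, 57, 114, 171, 342.
Compute 36^d (mod 361) for the divisors d until we hit 1:
36^1 ≡ 36 (mod 361)
36^2 ≡ 213 (mod 361)
36^3 ≡ 87 (mod 361)
36^6 ≡ 349 (mod 361)
36^9 ≡ 39 (mod 361)
36^18 ≡ 77 (mod 361)
36^19 ≡ 245 (mod 361)
36^38 ≡ 99 (mod 361)
36^57 ≡ 68 (mod 361)
36^114 ≡ 292 (mod 361)
36^171 ≡ 1 (mod 361) ✓
So ord_361(36) = 171, hence |⟨36⟩| = 171.
[(Z/361Z)^× : ⟨36⟩] = 342/171 = 2.

2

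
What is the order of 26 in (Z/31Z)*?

6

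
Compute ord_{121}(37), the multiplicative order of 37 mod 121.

The order of 37 must divide φ(121) = φ(11^2) = 11·(11−1) = 110 = 2 · 5 · 11.
Divisors of 110: 1, 2, 5, 10, 11, 22, 55, 110.
Compute 37^d (mod 121) for the divisors d until we hit 1:
37^1 ≡ 37 (mod 121)
37^2 ≡ 38 (mod 121)
37^5 ≡ 67 (mod 121)
37^10 ≡ 12 (mod 121)
37^11 ≡ 81 (mod 121)
37^22 ≡ 27 (mod 121)
37^55 ≡ 1 (mod 121) ✓
Therefore the multiplicative order of 37 modulo 121 is 55.

55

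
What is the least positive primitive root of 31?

φ(31) = 31 − 1 = 30 = 2 · 3 · 5.
g is a primitive root iff g^(30/q) ≢ 1 (mod 31) for each prime q ∈ {2, 3, 5}.
g = 2: 2^15 ≡ 1 — hits 1, so not a primitive root.
g = 3: 3^15 ≡ 30; 3^10 ≡ 25; 3^6 ≡ 16 — none is 1, so 3 is a primitive root.
The smallest primitive root modulo 31 is 3.

3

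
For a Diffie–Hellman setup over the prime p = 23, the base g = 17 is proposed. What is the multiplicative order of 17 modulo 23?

By Lagrange's theorem, ord_23(17) divides φ(23) = 23 − 1 = 22 = 2 · 11.
Divisors of 22: 1, 2, 11, 22.
Check 17^d mod 23 for each divisor in increasing order:
17^1 ≡ 17 (mod 23)
17^2 ≡ 13 (mod 23)
17^11 ≡ 22 (mod 23)
17^22 ≡ 1 (mod 23) ✓
Hence ord(17) = 22.

22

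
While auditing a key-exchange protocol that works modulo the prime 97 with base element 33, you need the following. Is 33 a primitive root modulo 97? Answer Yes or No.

No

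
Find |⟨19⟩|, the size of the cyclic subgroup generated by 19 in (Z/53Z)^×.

52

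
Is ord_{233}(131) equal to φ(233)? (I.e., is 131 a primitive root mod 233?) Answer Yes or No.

φ(233) = 233 − 1 = 232 = 2^3 · 29.
An element g generates (Z/233Z)^× iff g^(232/q) ≢ 1 (mod 233) for each prime q ∈ {2, 29}.
131^116 ≡ 1 (mod 233)  [q = 2: ≡ 1 ✗]
131^8 ≡ 204 (mod 233)  [q = 29: ≢ 1 ✓]
The check at q = 2 fails, so 131 generates a proper subgroup.

No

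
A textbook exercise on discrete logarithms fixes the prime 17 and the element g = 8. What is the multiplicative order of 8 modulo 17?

By Lagrange's theorem, ord_17(8) divides φ(17) = 17 − 1 = 16 = 2^4.
Divisors of 16: 1, 2, 4, 8, 16.
Evaluate successive powers at the divisors of 16:
8^1 ≡ 8 (mod 17)
8^2 ≡ 13 (mod 17)
8^4 ≡ 16 (mod 17)
8^8 ≡ 1 (mod 17) ✓
Therefore the multiplicative order of 8 modulo 17 is 8.

8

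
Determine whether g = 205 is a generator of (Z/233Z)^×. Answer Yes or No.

φ(233) = 233 − 1 = 232 = 2^3 · 29.
It suffices to check that the order of 205 is not a proper divisor of 232: compute 205^(232/q) for q ∈ {2, 29}.
205^116 ≡ 1 (mod 233)  [q = 2: ≡ 1 ✗]
205^8 ≡ 4 (mod 233)  [q = 29: ≢ 1 ✓]
205^116 ≡ 1 shows ord(205) | 116, strictly less than φ(233); not a primitive root.

No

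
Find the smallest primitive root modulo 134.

φ(134) = φ(2)·φ(67) = 1·66 = 66 = 2 · 3 · 11.
g is a primitive root iff g^(66/q) ≢ 1 (mod 134) for each prime q ∈ {2, 3, 11}.
g = 2: gcd(2, 134) = 2 > 1, not a unit — skip.
g = 3: 3^33 ≡ 133; 3^22 ≡ 1 — hits 1, so not a primitive root.
g = 4: gcd(4, 134) = 2 > 1, not a unit — skip.
g = 5: 5^33 ≡ 133; 5^22 ≡ 1 — hits 1, so not a primitive root.
g = 6: gcd(6, 134) = 2 > 1, not a unit — skip.
g = 7: 7^33 ≡ 133; 7^22 ≡ 29; 7^6 ≡ 131 — none is 1, so 7 is a primitive root.
The smallest primitive root modulo 134 is 7.

7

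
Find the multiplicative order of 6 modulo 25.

5

The order of 6 must divide φ(25) = φ(5^2) = 5·(5−1) = 20 = 2^2 · 5.
Divisors of 20: 1, 2, 4, 5, 10, 20.
Evaluate successive powers at the divisors of 20:
6^1 ≡ 6 (mod 25)
6^2 ≡ 11 (mod 25)
6^4 ≡ 21 (mod 25)
6^5 ≡ 1 (mod 25) ✓
The smallest such exponent is 5, so the order of 6 is 5.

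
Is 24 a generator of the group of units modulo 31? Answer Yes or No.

φ(31) = 31 − 1 = 30 = 2 · 3 · 5.
Test 24^(30/q) mod 31 for each prime factor q of 30:
24^15 ≡ 30 (mod 31)  [q = 2: ≢ 1 ✓]
24^10 ≡ 25 (mod 31)  [q = 3: ≢ 1 ✓]
24^6 ≡ 4 (mod 31)  [q = 5: ≢ 1 ✓]
All checks pass, so 24 has order 30 and is a primitive root modulo 31.

Yes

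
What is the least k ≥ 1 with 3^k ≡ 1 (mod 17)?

16

The order of 3 must divide φ(17) = 17 − 1 = 16 = 2^4.
Divisors of 16: 1, 2, 4, 8, 16.
Check 3^d mod 17 for each divisor in increasing order:
3^1 ≡ 3 (mod 17)
3^2 ≡ 9 (mod 17)
3^4 ≡ 13 (mod 17)
3^8 ≡ 16 (mod 17)
3^16 ≡ 1 (mod 17) ✓
Therefore the multiplicative order of 3 modulo 17 is 16.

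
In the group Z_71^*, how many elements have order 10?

φ(71) = 71 − 1 = 70 = 2 · 5 · 7.
(Z/71Z)^× is cyclic (|G| = 70); a cyclic group of order m has exactly φ(d) elements of each order d | m, and none otherwise.
10 = 2 · 5 divides 70, and φ(10) = 4.

4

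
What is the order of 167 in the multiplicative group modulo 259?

36

ord(167) | φ(259) = φ(7·37) = (7−1)·(37−1) = 6·36 = 216 = 2^3 · 3^3.
Divisors of 216: 1, 2, 3, 4, 6, 8, 9, 12, 18, 24, 27, 36, 54, 72, 108, 216.
Check 167^d mod 259 for each divisor in increasing order:
167^1 ≡ 167
167^2 ≡ 176
167^3 ≡ 125
167^4 ≡ 155
167^6 ≡ 85
167^8 ≡ 197
167^9 ≡ 6
167^12 ≡ 232
167^18 ≡ 36
167^24 ≡ 211
167^27 ≡ 216
167^36 ≡ 1
So ord_259(167) = 36.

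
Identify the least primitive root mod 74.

5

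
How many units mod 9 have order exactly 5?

0

φ(9) = φ(3^2) = 3·(3−1) = 6 = 2 · 3.
In a cyclic group of order 6, there are φ(d) elements of order d for each divisor d of 6, and zero for non-divisors.
5 does not divide 6, so no element of (Z/9Z)^× has order 5.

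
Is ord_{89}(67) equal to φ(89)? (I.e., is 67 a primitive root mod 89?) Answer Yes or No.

No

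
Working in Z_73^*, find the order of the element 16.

9

The order of 16 must divide φ(73) = 73 − 1 = 72 = 2^3 · 3^2.
Divisors of 72: 1, 2, 3, 4, 6, 8, 9, 12, 18, 24, 36, 72.
Compute 16^d (mod 73) for the divisors d until we hit 1:
16^1 ≡ 16
16^2 ≡ 37
16^3 ≡ 8
16^4 ≡ 55
16^6 ≡ 64
16^8 ≡ 32
16^9 ≡ 1
Hence ord(16) = 9.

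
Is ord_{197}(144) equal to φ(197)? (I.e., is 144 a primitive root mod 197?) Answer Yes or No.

No

φ(197) = 197 − 1 = 196 = 2^2 · 7^2.
144 is a primitive root mod 197 iff 144^(φ(197)/q) ≢ 1 for every prime q | φ(197), i.e. q ∈ {2, 7}.
144^98 ≡ 1 (mod 197)  [q = 2: ≡ 1 ✗]
144^28 ≡ 178 (mod 197)  [q = 7: ≢ 1 ✓]
144^98 ≡ 1 shows ord(144) | 98, strictly less than φ(197); not a primitive root.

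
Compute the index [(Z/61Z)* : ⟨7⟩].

Since 7 ∈ (Z/61Z)^×, its order divides φ(61) = 61 − 1 = 60 = 2^2 · 3 · 5.
Divisors of 60: 1, 2, 3, 4, 5, 6, 10, 12, 15, 20, 30, 60.
Evaluate successive powers at the divisors of 60:
7^1 ≡ 7 (mod 61)
7^2 ≡ 49 (mod 61)
7^3 ≡ 38 (mod 61)
7^4 ≡ 22 (mod 61)
7^5 ≡ 32 (mod 61)
7^6 ≡ 41 (mod 61)
7^10 ≡ 48 (mod 61)
7^12 ≡ 34 (mod 61)
7^15 ≡ 11 (mod 61)
7^20 ≡ 47 (mod 61)
7^30 ≡ 60 (mod 61)
7^60 ≡ 1 (mod 61) ✓
Thus |⟨7⟩| = ord(7) = 60.
The index is φ(61) / ord(7) = 60 / 60 = 1.

1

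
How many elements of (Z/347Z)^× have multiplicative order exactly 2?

φ(347) = 347 − 1 = 346 = 2 · 173.
(Z/347Z)^× is cyclic (|G| = 346); a cyclic group of order m has exactly φ(d) elements of each order d | m, and none otherwise.
2 | 346, and φ(2) = 2 − 1 = 1.

1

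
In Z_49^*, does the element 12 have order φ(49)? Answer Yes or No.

Yes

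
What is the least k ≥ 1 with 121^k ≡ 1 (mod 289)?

136

ord(121) | φ(289) = φ(17^2) = 17·(17−1) = 272 = 2^4 · 17.
Divisors of 272: 1, 2, 4, 8, 16, 17, 34, 68, 136, 272.
Compute 121^d (mod 289) for the divisors d until we hit 1:
121^1 ≡ 121
121^2 ≡ 191
121^4 ≡ 67
121^8 ≡ 154
121^16 ≡ 18
121^17 ≡ 155
121^34 ≡ 38
121^68 ≡ 288
121^136 ≡ 1
So ord_289(121) = 136.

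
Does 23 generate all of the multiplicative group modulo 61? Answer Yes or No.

No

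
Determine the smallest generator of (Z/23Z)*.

5

φ(23) = 23 − 1 = 22 = 2 · 11.
g is a primitive root iff g^(22/q) ≢ 1 (mod 23) for each prime q ∈ {2, 11}.
g = 2: 2^11 ≡ 1 — hits 1, so not a primitive root.
g = 3: 3^11 ≡ 1 — hits 1, so not a primitive root.
g = 4: 4^11 ≡ 1 — hits 1, so not a primitive root.
g = 5: 5^11 ≡ 22; 5^2 ≡ 2 — none is 1, so 5 is a primitive root.
So 5 is the smallest generator of (Z/23Z)^×.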